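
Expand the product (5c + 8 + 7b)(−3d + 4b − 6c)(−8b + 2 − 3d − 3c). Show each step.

249bcd + 186cd + 45cd^2 + 135c^2d + 92b^2c + 244bc + 306bc^2 + 84c^2 + 90c^3 + 54bd − 48d + 72d^2 − 200b^2 + 64b − 96c + 84b^2d + 63bd^2 − 224b^3

(5c + 8 + 7b)(−3d + 4b − 6c)(−8b + 2 − 3d − 3c)
= (−15cd + 20bc − 30c^2 − 24d + 32b − 48c − 21bd + 28b^2 − 42bc)(−8b + 2 − 3d − 3c)    [distributive law]
= (−15cd − 22bc − 30c^2 − 24d + 32b − 48c − 21bd + 28b^2)(−8b + 2 − 3d − 3c)    [combine like terms]
= 120bcd − 30cd + 45cd^2 + 45c^2d + 176b^2c − 44bc + 66bcd + 66bc^2 + 240bc^2 − 60c^2 + 90c^2d + 90c^3 + 192bd − 48d + 72d^2 + 72cd − 256b^2 + 64b − 96bd − 96bc + 384bc − 96c + 144cd + 144c^2 + 168b^2d − 42bd + 63bd^2 + 63bcd − 224b^3 + 56b^2 − 84b^2d − 84b^2c    [distributive law]
= 249bcd + 186cd + 45cd^2 + 135c^2d + 92b^2c + 244bc + 306bc^2 + 84c^2 + 90c^3 + 54bd − 48d + 72d^2 − 200b^2 + 64b − 96c + 84b^2d + 63bd^2 − 224b^3    [combine like terms]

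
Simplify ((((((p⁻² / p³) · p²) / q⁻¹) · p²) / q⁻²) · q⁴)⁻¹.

pq⁻⁷

((((((p⁻² / p³) · p²) / q⁻¹) · p²) / q⁻²) · q⁴)⁻¹
= ((((((p⁻² / p³) · p²) / q⁻¹) · p²) / q⁻²)⁻¹) · ((q⁴)⁻¹)    [power of a product]
= ((((((p⁻² / p³) · p²) / q⁻¹) · p²)⁻¹) / ((q⁻²)⁻¹)) · ((q⁴)⁻¹)    [power of a quotient]
= ((((((p⁻² / p³) · p²) / q⁻¹)⁻¹) · ((p²)⁻¹)) / ((q⁻²)⁻¹)) · ((q⁴)⁻¹)    [power of a product]
= ((((((p⁻² / p³) · p²)⁻¹) / ((q⁻¹)⁻¹)) · ((p²)⁻¹)) / ((q⁻²)⁻¹)) · ((q⁴)⁻¹)    [power of a quotient]
= ((((((p⁻² / p³)⁻¹) · ((p²)⁻¹)) / ((q⁻¹)⁻¹)) · ((p²)⁻¹)) / ((q⁻²)⁻¹)) · ((q⁴)⁻¹)    [power of a product]
= (((((((p⁻²)⁻¹) / ((p³)⁻¹)) · ((p²)⁻¹)) / ((q⁻¹)⁻¹)) · ((p²)⁻¹)) / ((q⁻²)⁻¹)) · ((q⁴)⁻¹)    [power of a quotient]
= (((((p² / ((p³)⁻¹)) · ((p²)⁻¹)) / ((q⁻¹)⁻¹)) · ((p²)⁻¹)) / ((q⁻²)⁻¹)) · ((q⁴)⁻¹)    [power of a power]
= (((((p² / p⁻³) · ((p²)⁻¹)) / ((q⁻¹)⁻¹)) · ((p²)⁻¹)) / ((q⁻²)⁻¹)) · ((q⁴)⁻¹)    [power of a power]
= ((((p⁵ · ((p²)⁻¹)) / ((q⁻¹)⁻¹)) · ((p²)⁻¹)) / ((q⁻²)⁻¹)) · ((q⁴)⁻¹)    [quotient of powers]
= ((((p⁵ · p⁻²) / ((q⁻¹)⁻¹)) · ((p²)⁻¹)) / ((q⁻²)⁻¹)) · ((q⁴)⁻¹)    [power of a power]
= (((p³ / ((q⁻¹)⁻¹)) · ((p²)⁻¹)) / ((q⁻²)⁻¹)) · ((q⁴)⁻¹)    [product of powers]
= (((p³ / q) · ((p²)⁻¹)) / ((q⁻²)⁻¹)) · ((q⁴)⁻¹)    [power of a power]
= (((p³ / q) · p⁻²) / ((q⁻²)⁻¹)) · ((q⁴)⁻¹)    [power of a power]
= (((p³ / q) · p⁻²) / q²) · ((q⁴)⁻¹)    [power of a power]
= (((p³ / q) · p⁻²) / q²) · q⁻⁴    [power of a power]
= pq⁻⁷    [quotient of powers; product of powers]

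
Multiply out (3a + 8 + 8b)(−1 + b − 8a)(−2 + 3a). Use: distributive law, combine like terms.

110a − 153a^2 + 122ab − 183a^2b − 72a^3 + 16 − 16b^2 + 24ab^2

(3a + 8 + 8b)(−1 + b − 8a)(−2 + 3a)
= (−3a + 3ab − 24a^2 − 8 + 8b − 64a − 8b + 8b^2 − 64ab)(−2 + 3a)    [distributive law]
= (−67a − 61ab − 24a^2 − 8 + 8b^2)(−2 + 3a)    [combine like terms]
= 134a − 201a^2 + 122ab − 183a^2b + 48a^2 − 72a^3 + 16 − 24a − 16b^2 + 24ab^2    [distributive law]
= 110a − 153a^2 + 122ab − 183a^2b − 72a^3 + 16 − 16b^2 + 24ab^2    [combine like terms]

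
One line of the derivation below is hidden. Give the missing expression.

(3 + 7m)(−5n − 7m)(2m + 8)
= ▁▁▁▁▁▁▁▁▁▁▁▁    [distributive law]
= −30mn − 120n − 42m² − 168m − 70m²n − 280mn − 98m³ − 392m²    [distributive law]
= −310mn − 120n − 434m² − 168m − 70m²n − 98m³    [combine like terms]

After distributive law, the bracketed line is:

(−15n − 21m − 35mn − 49m²)(2m + 8)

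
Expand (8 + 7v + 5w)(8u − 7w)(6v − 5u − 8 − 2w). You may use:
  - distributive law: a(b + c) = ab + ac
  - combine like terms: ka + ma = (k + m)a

(8 + 7v + 5w)(8u − 7w)(6v − 5u − 8 − 2w)
= (64u − 56w + 56uv − 49vw + 40uw − 35w^2)(6v − 5u − 8 − 2w)    [distributive law]
= 384uv − 320u^2 − 512u − 128uw − 336vw + 280uw + 448w + 112w^2 + 336uv^2 − 280u^2v − 448uv − 112uvw − 294v^2w + 245uvw + 392vw + 98vw^2 + 240uvw − 200u^2w − 320uw − 80uw^2 − 210vw^2 + 175uw^2 + 280w^2 + 70w^3    [distributive law]
= −64uv − 320u^2 − 512u − 168uw + 56vw + 448w + 392w^2 + 336uv^2 − 280u^2v + 373uvw − 294v^2w − 112vw^2 − 200u^2w + 95uw^2 + 70w^3    [combine like terms]

−64uv − 320u^2 − 512u − 168uw + 56vw + 448w + 392w^2 + 336uv^2 − 280u^2v + 373uvw − 294v^2w − 112vw^2 − 200u^2w + 95uw^2 + 70w^3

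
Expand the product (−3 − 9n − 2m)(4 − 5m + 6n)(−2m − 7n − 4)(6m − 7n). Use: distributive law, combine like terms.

(−3 − 9n − 2m)(4 − 5m + 6n)(−2m − 7n − 4)(6m − 7n)
= (−12 + 15m − 18n − 36n + 45mn − 54n^2 − 8m + 10m^2 − 12mn)(−2m − 7n − 4)(6m − 7n)    [distributive law]
= (−12 + 7m − 54n + 33mn − 54n^2 + 10m^2)(−2m − 7n − 4)(6m − 7n)    [combine like terms]
= (24m + 84n + 48 − 14m^2 − 49mn − 28m + 108mn + 378n^2 + 216n − 66m^2n − 231mn^2 − 132mn + 108mn^2 + 378n^3 + 216n^2 − 20m^3 − 70m^2n − 40m^2)(6m − 7n)    [distributive law]
= (−4m + 300n + 48 − 54m^2 − 73mn + 594n^2 − 136m^2n − 123mn^2 + 378n^3 − 20m^3)(6m − 7n)    [combine like terms]
= −24m^2 + 28mn + 1800mn − 2100n^2 + 288m − 336n − 324m^3 + 378m^2n − 438m^2n + 511mn^2 + 3564mn^2 − 4158n^3 − 816m^3n + 952m^2n^2 − 738m^2n^2 + 861mn^3 + 2268mn^3 − 2646n^4 − 120m^4 + 140m^3n    [distributive law]
= −24m^2 + 1828mn − 2100n^2 + 288m − 336n − 324m^3 − 60m^2n + 4075mn^2 − 4158n^3 − 676m^3n + 214m^2n^2 + 3129mn^3 − 2646n^4 − 120m^4    [combine like terms]

−24m^2 + 1828mn − 2100n^2 + 288m − 336n − 324m^3 − 60m^2n + 4075mn^2 − 4158n^3 − 676m^3n + 214m^2n^2 + 3129mn^3 − 2646n^4 − 120m^4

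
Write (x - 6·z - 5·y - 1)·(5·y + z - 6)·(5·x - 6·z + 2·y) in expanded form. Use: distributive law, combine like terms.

25·x²·y - 203·x·y·z - 115·x·y² + 5·x²·z - 36·x·z² - 30·x² + 211·x·z + 113·x·y + 198·y·z² + 80·y²·z + 36·z³ - 210·z² - 80·y·z - 50·y³ + 50·y² + 30·x - 36·z + 12·y

(x - 6·z - 5·y - 1)·(5·y + z - 6)·(5·x - 6·z + 2·y)
= (5·x·y + x·z - 6·x - 30·y·z - 6·z² + 36·z - 25·y² - 5·y·z + 30·y - 5·y - z + 6)·(5·x - 6·z + 2·y)    [distributive law]
= (5·x·y + x·z - 6·x - 35·y·z - 6·z² + 35·z - 25·y² + 25·y + 6)·(5·x - 6·z + 2·y)    [combine like terms]
= 25·x²·y - 30·x·y·z + 10·x·y² + 5·x²·z - 6·x·z² + 2·x·y·z - 30·x² + 36·x·z - 12·x·y - 175·x·y·z + 210·y·z² - 70·y²·z - 30·x·z² + 36·z³ - 12·y·z² + 175·x·z - 210·z² + 70·y·z - 125·x·y² + 150·y²·z - 50·y³ + 125·x·y - 150·y·z + 50·y² + 30·x - 36·z + 12·y    [distributive law]
= 25·x²·y - 203·x·y·z - 115·x·y² + 5·x²·z - 36·x·z² - 30·x² + 211·x·z + 113·x·y + 198·y·z² + 80·y²·z + 36·z³ - 210·z² - 80·y·z - 50·y³ + 50·y² + 30·x - 36·z + 12·y    [combine like terms]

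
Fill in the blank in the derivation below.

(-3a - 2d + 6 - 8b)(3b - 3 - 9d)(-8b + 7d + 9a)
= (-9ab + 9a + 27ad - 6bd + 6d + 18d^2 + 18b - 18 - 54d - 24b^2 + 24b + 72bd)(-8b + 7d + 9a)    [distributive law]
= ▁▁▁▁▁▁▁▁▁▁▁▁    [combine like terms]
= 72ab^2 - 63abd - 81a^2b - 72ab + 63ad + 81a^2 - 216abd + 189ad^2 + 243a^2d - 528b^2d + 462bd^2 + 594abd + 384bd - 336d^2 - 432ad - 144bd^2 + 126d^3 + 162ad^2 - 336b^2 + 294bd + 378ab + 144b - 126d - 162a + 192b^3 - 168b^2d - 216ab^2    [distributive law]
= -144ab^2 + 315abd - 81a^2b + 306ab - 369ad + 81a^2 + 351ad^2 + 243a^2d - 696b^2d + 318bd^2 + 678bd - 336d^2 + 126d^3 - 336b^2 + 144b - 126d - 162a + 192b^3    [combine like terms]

Applying combine like terms to the line above:

(-9ab + 9a + 27ad + 66bd - 48d + 18d^2 + 42b - 18 - 24b^2)(-8b + 7d + 9a)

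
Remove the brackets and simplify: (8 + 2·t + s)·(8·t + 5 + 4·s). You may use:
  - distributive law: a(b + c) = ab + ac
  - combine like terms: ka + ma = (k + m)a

(8 + 2·t + s)·(8·t + 5 + 4·s)
= 64·t + 40 + 32·s + 16·t^2 + 10·t + 8·s·t + 8·s·t + 5·s + 4·s^2    [distributive law]
= 74·t + 40 + 37·s + 16·t^2 + 16·s·t + 4·s^2    [combine like terms]

74·t + 40 + 37·s + 16·t^2 + 16·s·t + 4·s^2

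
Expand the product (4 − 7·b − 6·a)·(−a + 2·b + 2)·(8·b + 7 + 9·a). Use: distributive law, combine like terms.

(4 − 7·b − 6·a)·(−a + 2·b + 2)·(8·b + 7 + 9·a)
= (−4·a + 8·b + 8 + 7·a·b − 14·b^2 − 14·b + 6·a^2 − 12·a·b − 12·a)·(8·b + 7 + 9·a)    [distributive law]
= (−16·a − 6·b + 8 − 5·a·b − 14·b^2 + 6·a^2)·(8·b + 7 + 9·a)    [combine like terms]
= −128·a·b − 112·a − 144·a^2 − 48·b^2 − 42·b − 54·a·b + 64·b + 56 + 72·a − 40·a·b^2 − 35·a·b − 45·a^2·b − 112·b^3 − 98·b^2 − 126·a·b^2 + 48·a^2·b + 42·a^2 + 54·a^3    [distributive law]
= −217·a·b − 40·a − 102·a^2 − 146·b^2 + 22·b + 56 − 166·a·b^2 + 3·a^2·b − 112·b^3 + 54·a^3    [combine like terms]

−217·a·b − 40·a − 102·a^2 − 146·b^2 + 22·b + 56 − 166·a·b^2 + 3·a^2·b − 112·b^3 + 54·a^3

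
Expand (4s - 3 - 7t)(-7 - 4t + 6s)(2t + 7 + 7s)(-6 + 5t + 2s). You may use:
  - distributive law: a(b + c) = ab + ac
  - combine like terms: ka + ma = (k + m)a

489st - 199st^2 + 1236s^2t + 1344s + 574s^2 - 1316s^3 + 512st^3 - 1630s^2t^2 + 124s^3t + 336s^4 - 2079t + 437t^2 - 882 + 1254t^3 + 280t^4

(4s - 3 - 7t)(-7 - 4t + 6s)(2t + 7 + 7s)(-6 + 5t + 2s)
= (-28s - 16st + 24s^2 + 21 + 12t - 18s + 49t + 28t^2 - 42st)(2t + 7 + 7s)(-6 + 5t + 2s)    [distributive law]
= (-46s - 58st + 24s^2 + 21 + 61t + 28t^2)(2t + 7 + 7s)(-6 + 5t + 2s)    [combine like terms]
= (-92st - 322s - 322s^2 - 116st^2 - 406st - 406s^2t + 48s^2t + 168s^2 + 168s^3 + 42t + 147 + 147s + 122t^2 + 427t + 427st + 56t^3 + 196t^2 + 196st^2)(-6 + 5t + 2s)    [distributive law]
= (-71st - 175s - 154s^2 + 80st^2 - 358s^2t + 168s^3 + 469t + 147 + 318t^2 + 56t^3)(-6 + 5t + 2s)    [combine like terms]
= 426st - 355st^2 - 142s^2t + 1050s - 875st - 350s^2 + 924s^2 - 770s^2t - 308s^3 - 480st^2 + 400st^3 + 160s^2t^2 + 2148s^2t - 1790s^2t^2 - 716s^3t - 1008s^3 + 840s^3t + 336s^4 - 2814t + 2345t^2 + 938st - 882 + 735t + 294s - 1908t^2 + 1590t^3 + 636st^2 - 336t^3 + 280t^4 + 112st^3    [distributive law]
= 489st - 199st^2 + 1236s^2t + 1344s + 574s^2 - 1316s^3 + 512st^3 - 1630s^2t^2 + 124s^3t + 336s^4 - 2079t + 437t^2 - 882 + 1254t^3 + 280t^4    [combine like terms]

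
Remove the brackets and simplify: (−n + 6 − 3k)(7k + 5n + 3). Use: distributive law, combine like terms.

−22kn − 5n^2 + 27n + 33k + 18 − 21k^2

(−n + 6 − 3k)(7k + 5n + 3)
= −7kn − 5n^2 − 3n + 42k + 30n + 18 − 21k^2 − 15kn − 9k    [distributive law]
= −22kn − 5n^2 + 27n + 33k + 18 − 21k^2    [combine like terms]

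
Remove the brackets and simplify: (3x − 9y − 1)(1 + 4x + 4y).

(3x − 9y − 1)(1 + 4x + 4y)
= 3x + 12x² + 12xy − 9y − 36xy − 36y² − 1 − 4x − 4y    [distributive law]
= −x + 12x² − 24xy − 13y − 36y² − 1    [combine like terms]

−x + 12x² − 24xy − 13y − 36y² − 1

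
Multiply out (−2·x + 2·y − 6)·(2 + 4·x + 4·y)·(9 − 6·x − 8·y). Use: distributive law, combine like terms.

(−2·x + 2·y − 6)·(2 + 4·x + 4·y)·(9 − 6·x − 8·y)
= (−4·x − 8·x² − 8·x·y + 4·y + 8·x·y + 8·y² − 12 − 24·x − 24·y)·(9 − 6·x − 8·y)    [distributive law]
= (−28·x − 8·x² − 20·y + 8·y² − 12)·(9 − 6·x − 8·y)    [combine like terms]
= −252·x + 168·x² + 224·x·y − 72·x² + 48·x³ + 64·x²·y − 180·y + 120·x·y + 160·y² + 72·y² − 48·x·y² − 64·y³ − 108 + 72·x + 96·y    [distributive law]
= −180·x + 96·x² + 344·x·y + 48·x³ + 64·x²·y − 84·y + 232·y² − 48·x·y² − 64·y³ − 108    [combine like terms]

−180·x + 96·x² + 344·x·y + 48·x³ + 64·x²·y − 84·y + 232·y² − 48·x·y² − 64·y³ − 108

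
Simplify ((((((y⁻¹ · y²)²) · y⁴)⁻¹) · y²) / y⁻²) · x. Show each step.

((((((y⁻¹ · y²)²) · y⁴)⁻¹) · y²) / y⁻²) · x
= ((((((y⁻¹ · y²)²)⁻¹) · ((y⁴)⁻¹)) · y²) / y⁻²) · x    [power of a product]
= (((((y⁻¹ · y²)⁻²) · ((y⁴)⁻¹)) · y²) / y⁻²) · x    [power of a power]
= ((((((y⁻¹)⁻²) · ((y²)⁻²)) · ((y⁴)⁻¹)) · y²) / y⁻²) · x    [power of a product]
= ((((y² · ((y²)⁻²)) · ((y⁴)⁻¹)) · y²) / y⁻²) · x    [power of a power]
= ((((y² · y⁻⁴) · ((y⁴)⁻¹)) · y²) / y⁻²) · x    [power of a power]
= (((y⁻² · ((y⁴)⁻¹)) · y²) / y⁻²) · x    [product of powers]
= (((y⁻² · y⁻⁴) · y²) / y⁻²) · x    [power of a power]
= ((y⁻⁶ · y²) / y⁻²) · x    [product of powers]
= (y⁻⁴ / y⁻²) · x    [product of powers]
= y⁻² · x    [quotient of powers]
= xy⁻²    [rearrange]

xy⁻²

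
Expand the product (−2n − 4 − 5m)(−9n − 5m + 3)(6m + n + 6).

163mn² + 18n³ + 138n² + 355m²n + 515mn + 168n + 180m² − 42m − 72 + 150m³

(−2n − 4 − 5m)(−9n − 5m + 3)(6m + n + 6)
= (18n² + 10mn − 6n + 36n + 20m − 12 + 45mn + 25m² − 15m)(6m + n + 6)    [distributive law]
= (18n² + 55mn + 30n + 5m − 12 + 25m²)(6m + n + 6)    [combine like terms]
= 108mn² + 18n³ + 108n² + 330m²n + 55mn² + 330mn + 180mn + 30n² + 180n + 30m² + 5mn + 30m − 72m − 12n − 72 + 150m³ + 25m²n + 150m²    [distributive law]
= 163mn² + 18n³ + 138n² + 355m²n + 515mn + 168n + 180m² − 42m − 72 + 150m³    [combine like terms]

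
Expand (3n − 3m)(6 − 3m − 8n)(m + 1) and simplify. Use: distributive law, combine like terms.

(3n − 3m)(6 − 3m − 8n)(m + 1)
= (18n − 9mn − 24n^2 − 18m + 9m^2 + 24mn)(m + 1)    [distributive law]
= (18n + 15mn − 24n^2 − 18m + 9m^2)(m + 1)    [combine like terms]
= 18mn + 18n + 15m^2n + 15mn − 24mn^2 − 24n^2 − 18m^2 − 18m + 9m^3 + 9m^2    [distributive law]
= 33mn + 18n + 15m^2n − 24mn^2 − 24n^2 − 9m^2 − 18m + 9m^3    [combine like terms]

33mn + 18n + 15m^2n − 24mn^2 − 24n^2 − 9m^2 − 18m + 9m^3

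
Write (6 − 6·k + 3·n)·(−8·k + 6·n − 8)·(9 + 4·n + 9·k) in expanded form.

−84·n + 210·n^2 − 432·k·n − 432 − 432·k + 432·k^2 − 348·k^2·n + 432·k^3 − 78·k·n^2 + 72·n^3

(6 − 6·k + 3·n)·(−8·k + 6·n − 8)·(9 + 4·n + 9·k)
= (−48·k + 36·n − 48 + 48·k^2 − 36·k·n + 48·k − 24·k·n + 18·n^2 − 24·n)·(9 + 4·n + 9·k)    [distributive law]
= (12·n − 48 + 48·k^2 − 60·k·n + 18·n^2)·(9 + 4·n + 9·k)    [combine like terms]
= 108·n + 48·n^2 + 108·k·n − 432 − 192·n − 432·k + 432·k^2 + 192·k^2·n + 432·k^3 − 540·k·n − 240·k·n^2 − 540·k^2·n + 162·n^2 + 72·n^3 + 162·k·n^2    [distributive law]
= −84·n + 210·n^2 − 432·k·n − 432 − 432·k + 432·k^2 − 348·k^2·n + 432·k^3 − 78·k·n^2 + 72·n^3    [combine like terms]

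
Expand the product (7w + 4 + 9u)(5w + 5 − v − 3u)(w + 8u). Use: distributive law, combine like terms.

35w^3 + 304uw^2 + 55w^2 + 473uw − 7vw^2 − 65uvw + 165u^2w + 20w + 160u − 4vw − 32uv + 264u^2 − 72u^2v − 216u^3

(7w + 4 + 9u)(5w + 5 − v − 3u)(w + 8u)
= (35w^2 + 35w − 7vw − 21uw + 20w + 20 − 4v − 12u + 45uw + 45u − 9uv − 27u^2)(w + 8u)    [distributive law]
= (35w^2 + 55w − 7vw + 24uw + 20 − 4v + 33u − 9uv − 27u^2)(w + 8u)    [combine like terms]
= 35w^3 + 280uw^2 + 55w^2 + 440uw − 7vw^2 − 56uvw + 24uw^2 + 192u^2w + 20w + 160u − 4vw − 32uv + 33uw + 264u^2 − 9uvw − 72u^2v − 27u^2w − 216u^3    [distributive law]
= 35w^3 + 304uw^2 + 55w^2 + 473uw − 7vw^2 − 65uvw + 165u^2w + 20w + 160u − 4vw − 32uv + 264u^2 − 72u^2v − 216u^3    [combine like terms]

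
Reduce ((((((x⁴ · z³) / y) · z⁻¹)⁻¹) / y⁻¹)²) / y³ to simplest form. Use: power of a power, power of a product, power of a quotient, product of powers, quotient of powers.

((((((x⁴ · z³) / y) · z⁻¹)⁻¹) / y⁻¹)²) / y³
= ((((((x⁴ · z³) / y) · z⁻¹)⁻¹)²) / ((y⁻¹)²)) / y³    [power of a quotient]
= (((((x⁴ · z³) / y) · z⁻¹)⁻²) / ((y⁻¹)²)) / y³    [power of a power]
= (((((x⁴ · z³) / y)⁻²) · ((z⁻¹)⁻²)) / ((y⁻¹)²)) / y³    [power of a product]
= (((((x⁴ · z³)⁻²) / (y⁻²)) · ((z⁻¹)⁻²)) / ((y⁻¹)²)) / y³    [power of a quotient]
= ((((((x⁴)⁻²) · ((z³)⁻²)) / (y⁻²)) · ((z⁻¹)⁻²)) / ((y⁻¹)²)) / y³    [power of a product]
= ((((x⁻⁸ · ((z³)⁻²)) / (y⁻²)) · ((z⁻¹)⁻²)) / ((y⁻¹)²)) / y³    [power of a power]
= ((((x⁻⁸ · z⁻⁶) / (y⁻²)) · ((z⁻¹)⁻²)) / ((y⁻¹)²)) / y³    [power of a power]
= ((((x⁻⁸ · z⁻⁶) / y⁻²) · z²) / ((y⁻¹)²)) / y³    [power of a power]
= ((((x⁻⁸ · z⁻⁶) / y⁻²) · z²) / y⁻²) / y³    [power of a power]
= x⁻⁸·y·z⁻⁴    [quotient of powers; product of powers]

x⁻⁸·y·z⁻⁴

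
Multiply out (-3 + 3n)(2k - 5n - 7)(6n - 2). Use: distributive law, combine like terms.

-48kn + 12k - 6n^2 + 138n - 42 + 36kn^2 - 90n^3

(-3 + 3n)(2k - 5n - 7)(6n - 2)
= (-6k + 15n + 21 + 6kn - 15n^2 - 21n)(6n - 2)    [distributive law]
= (-6k - 6n + 21 + 6kn - 15n^2)(6n - 2)    [combine like terms]
= -36kn + 12k - 36n^2 + 12n + 126n - 42 + 36kn^2 - 12kn - 90n^3 + 30n^2    [distributive law]
= -48kn + 12k - 6n^2 + 138n - 42 + 36kn^2 - 90n^3    [combine like terms]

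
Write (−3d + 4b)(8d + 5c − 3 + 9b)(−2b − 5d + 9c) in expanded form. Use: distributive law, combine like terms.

(−3d + 4b)(8d + 5c − 3 + 9b)(−2b − 5d + 9c)
= (−24d^2 − 15cd + 9d − 27bd + 32bd + 20bc − 12b + 36b^2)(−2b − 5d + 9c)    [distributive law]
= (−24d^2 − 15cd + 9d + 5bd + 20bc − 12b + 36b^2)(−2b − 5d + 9c)    [combine like terms]
= 48bd^2 + 120d^3 − 216cd^2 + 30bcd + 75cd^2 − 135c^2d − 18bd − 45d^2 + 81cd − 10b^2d − 25bd^2 + 45bcd − 40b^2c − 100bcd + 180bc^2 + 24b^2 + 60bd − 108bc − 72b^3 − 180b^2d + 324b^2c    [distributive law]
= 23bd^2 + 120d^3 − 141cd^2 − 25bcd − 135c^2d + 42bd − 45d^2 + 81cd − 190b^2d + 284b^2c + 180bc^2 + 24b^2 − 108bc − 72b^3    [combine like terms]

23bd^2 + 120d^3 − 141cd^2 − 25bcd − 135c^2d + 42bd − 45d^2 + 81cd − 190b^2d + 284b^2c + 180bc^2 + 24b^2 − 108bc − 72b^3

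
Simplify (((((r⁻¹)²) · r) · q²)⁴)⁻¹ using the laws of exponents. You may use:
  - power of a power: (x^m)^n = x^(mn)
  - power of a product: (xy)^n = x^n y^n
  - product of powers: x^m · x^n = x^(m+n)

(((((r⁻¹)²) · r) · q²)⁴)⁻¹
= ((((r⁻¹)²) · r) · q²)⁻⁴    [power of a power]
= ((((r⁻¹)²) · r)⁻⁴) · ((q²)⁻⁴)    [power of a product]
= ((((r⁻¹)²)⁻⁴) · (r⁻⁴)) · ((q²)⁻⁴)    [power of a product]
= (((r⁻¹)⁻⁸) · (r⁻⁴)) · ((q²)⁻⁴)    [power of a power]
= (r⁸ · (r⁻⁴)) · ((q²)⁻⁴)    [power of a power]
= r⁴ · ((q²)⁻⁴)    [product of powers]
= r⁴ · q⁻⁸    [power of a power]
= q⁻⁸r⁴    [rearrange]

q⁻⁸r⁴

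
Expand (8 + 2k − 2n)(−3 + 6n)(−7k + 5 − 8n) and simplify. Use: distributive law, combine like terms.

(8 + 2k − 2n)(−3 + 6n)(−7k + 5 − 8n)
= (−24 + 48n − 6k + 12kn + 6n − 12n²)(−7k + 5 − 8n)    [distributive law]
= (−24 + 54n − 6k + 12kn − 12n²)(−7k + 5 − 8n)    [combine like terms]
= 168k − 120 + 192n − 378kn + 270n − 432n² + 42k² − 30k + 48kn − 84k²n + 60kn − 96kn² + 84kn² − 60n² + 96n³    [distributive law]
= 138k − 120 + 462n − 270kn − 492n² + 42k² − 84k²n − 12kn² + 96n³    [combine like terms]

138k − 120 + 462n − 270kn − 492n² + 42k² − 84k²n − 12kn² + 96n³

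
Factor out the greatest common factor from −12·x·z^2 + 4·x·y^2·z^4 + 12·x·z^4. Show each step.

−12·x·z^2 + 4·x·y^2·z^4 + 12·x·z^4
= 4(−3·x·z^2 + x·y^2·z^4 + 3·x·z^4)    [factor out 4]
= 4·x·z^2(−3 + y^2·z^2 + 3·z^2)    [factor out x·z^2]

4·x·z^2(−3 + y^2·z^2 + 3·z^2)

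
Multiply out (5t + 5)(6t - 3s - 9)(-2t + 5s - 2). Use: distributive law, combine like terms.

-60t^3 + 180st^2 - 30t^2 - 75s^2t - 15st + 120t - 75s^2 - 195s + 90

(5t + 5)(6t - 3s - 9)(-2t + 5s - 2)
= (30t^2 - 15st - 45t + 30t - 15s - 45)(-2t + 5s - 2)    [distributive law]
= (30t^2 - 15st - 15t - 15s - 45)(-2t + 5s - 2)    [combine like terms]
= -60t^3 + 150st^2 - 60t^2 + 30st^2 - 75s^2t + 30st + 30t^2 - 75st + 30t + 30st - 75s^2 + 30s + 90t - 225s + 90    [distributive law]
= -60t^3 + 180st^2 - 30t^2 - 75s^2t - 15st + 120t - 75s^2 - 195s + 90    [combine like terms]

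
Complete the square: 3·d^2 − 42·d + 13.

3·d^2 − 42·d + 13
= 3(d^2 − 14·d) + 13    [factor out 3 from the d-terms]
= 3(d^2 − 14·d + 49 − 49) + 13    [add and subtract 49 inside the bracket]
= 3(d − 7)^2 − 147 + 13    [perfect-square identity]
= 3(d − 7)^2 − 134    [combine constants]

3(d − 7)^2 − 134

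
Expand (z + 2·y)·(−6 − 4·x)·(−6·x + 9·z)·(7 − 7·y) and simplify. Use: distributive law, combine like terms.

(z + 2·y)·(−6 − 4·x)·(−6·x + 9·z)·(7 − 7·y)
= (−6·z − 4·x·z − 12·y − 8·x·y)·(−6·x + 9·z)·(7 − 7·y)    [distributive law]
= (36·x·z − 54·z² + 24·x²·z − 36·x·z² + 72·x·y − 108·y·z + 48·x²·y − 72·x·y·z)·(7 − 7·y)    [distributive law]
= 252·x·z − 252·x·y·z − 378·z² + 378·y·z² + 168·x²·z − 168·x²·y·z − 252·x·z² + 252·x·y·z² + 504·x·y − 504·x·y² − 756·y·z + 756·y²·z + 336·x²·y − 336·x²·y² − 504·x·y·z + 504·x·y²·z    [distributive law]
= 252·x·z − 756·x·y·z − 378·z² + 378·y·z² + 168·x²·z − 168·x²·y·z − 252·x·z² + 252·x·y·z² + 504·x·y − 504·x·y² − 756·y·z + 756·y²·z + 336·x²·y − 336·x²·y² + 504·x·y²·z    [combine like terms]

252·x·z − 756·x·y·z − 378·z² + 378·y·z² + 168·x²·z − 168·x²·y·z − 252·x·z² + 252·x·y·z² + 504·x·y − 504·x·y² − 756·y·z + 756·y²·z + 336·x²·y − 336·x²·y² + 504·x·y²·z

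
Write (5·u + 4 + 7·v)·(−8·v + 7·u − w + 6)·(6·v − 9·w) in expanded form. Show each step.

(5·u + 4 + 7·v)·(−8·v + 7·u − w + 6)·(6·v − 9·w)
= (−40·u·v + 35·u² − 5·u·w + 30·u − 32·v + 28·u − 4·w + 24 − 56·v² + 49·u·v − 7·v·w + 42·v)·(6·v − 9·w)    [distributive law]
= (9·u·v + 35·u² − 5·u·w + 58·u + 10·v − 4·w + 24 − 56·v² − 7·v·w)·(6·v − 9·w)    [combine like terms]
= 54·u·v² − 81·u·v·w + 210·u²·v − 315·u²·w − 30·u·v·w + 45·u·w² + 348·u·v − 522·u·w + 60·v² − 90·v·w − 24·v·w + 36·w² + 144·v − 216·w − 336·v³ + 504·v²·w − 42·v²·w + 63·v·w²    [distributive law]
= 54·u·v² − 111·u·v·w + 210·u²·v − 315·u²·w + 45·u·w² + 348·u·v − 522·u·w + 60·v² − 114·v·w + 36·w² + 144·v − 216·w − 336·v³ + 462·v²·w + 63·v·w²    [combine like terms]

54·u·v² − 111·u·v·w + 210·u²·v − 315·u²·w + 45·u·w² + 348·u·v − 522·u·w + 60·v² − 114·v·w + 36·w² + 144·v − 216·w − 336·v³ + 462·v²·w + 63·v·w²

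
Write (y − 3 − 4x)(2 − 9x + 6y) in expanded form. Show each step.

(y − 3 − 4x)(2 − 9x + 6y)
= 2y − 9xy + 6y^2 − 6 + 27x − 18y − 8x + 36x^2 − 24xy    [distributive law]
= −16y − 33xy + 6y^2 − 6 + 19x + 36x^2    [combine like terms]

−16y − 33xy + 6y^2 − 6 + 19x + 36x^2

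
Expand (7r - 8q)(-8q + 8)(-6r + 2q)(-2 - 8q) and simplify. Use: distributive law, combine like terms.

2016qr^2 - 2688q^2r^2 - 2976q^2r + 3968q^3r + 672r^2 - 992qr + 768q^3 - 1024q^4 + 256q^2

(7r - 8q)(-8q + 8)(-6r + 2q)(-2 - 8q)
= (-56qr + 56r + 64q^2 - 64q)(-6r + 2q)(-2 - 8q)    [distributive law]
= (336qr^2 - 112q^2r - 336r^2 + 112qr - 384q^2r + 128q^3 + 384qr - 128q^2)(-2 - 8q)    [distributive law]
= (336qr^2 - 496q^2r - 336r^2 + 496qr + 128q^3 - 128q^2)(-2 - 8q)    [combine like terms]
= -672qr^2 - 2688q^2r^2 + 992q^2r + 3968q^3r + 672r^2 + 2688qr^2 - 992qr - 3968q^2r - 256q^3 - 1024q^4 + 256q^2 + 1024q^3    [distributive law]
= 2016qr^2 - 2688q^2r^2 - 2976q^2r + 3968q^3r + 672r^2 - 992qr + 768q^3 - 1024q^4 + 256q^2    [combine like terms]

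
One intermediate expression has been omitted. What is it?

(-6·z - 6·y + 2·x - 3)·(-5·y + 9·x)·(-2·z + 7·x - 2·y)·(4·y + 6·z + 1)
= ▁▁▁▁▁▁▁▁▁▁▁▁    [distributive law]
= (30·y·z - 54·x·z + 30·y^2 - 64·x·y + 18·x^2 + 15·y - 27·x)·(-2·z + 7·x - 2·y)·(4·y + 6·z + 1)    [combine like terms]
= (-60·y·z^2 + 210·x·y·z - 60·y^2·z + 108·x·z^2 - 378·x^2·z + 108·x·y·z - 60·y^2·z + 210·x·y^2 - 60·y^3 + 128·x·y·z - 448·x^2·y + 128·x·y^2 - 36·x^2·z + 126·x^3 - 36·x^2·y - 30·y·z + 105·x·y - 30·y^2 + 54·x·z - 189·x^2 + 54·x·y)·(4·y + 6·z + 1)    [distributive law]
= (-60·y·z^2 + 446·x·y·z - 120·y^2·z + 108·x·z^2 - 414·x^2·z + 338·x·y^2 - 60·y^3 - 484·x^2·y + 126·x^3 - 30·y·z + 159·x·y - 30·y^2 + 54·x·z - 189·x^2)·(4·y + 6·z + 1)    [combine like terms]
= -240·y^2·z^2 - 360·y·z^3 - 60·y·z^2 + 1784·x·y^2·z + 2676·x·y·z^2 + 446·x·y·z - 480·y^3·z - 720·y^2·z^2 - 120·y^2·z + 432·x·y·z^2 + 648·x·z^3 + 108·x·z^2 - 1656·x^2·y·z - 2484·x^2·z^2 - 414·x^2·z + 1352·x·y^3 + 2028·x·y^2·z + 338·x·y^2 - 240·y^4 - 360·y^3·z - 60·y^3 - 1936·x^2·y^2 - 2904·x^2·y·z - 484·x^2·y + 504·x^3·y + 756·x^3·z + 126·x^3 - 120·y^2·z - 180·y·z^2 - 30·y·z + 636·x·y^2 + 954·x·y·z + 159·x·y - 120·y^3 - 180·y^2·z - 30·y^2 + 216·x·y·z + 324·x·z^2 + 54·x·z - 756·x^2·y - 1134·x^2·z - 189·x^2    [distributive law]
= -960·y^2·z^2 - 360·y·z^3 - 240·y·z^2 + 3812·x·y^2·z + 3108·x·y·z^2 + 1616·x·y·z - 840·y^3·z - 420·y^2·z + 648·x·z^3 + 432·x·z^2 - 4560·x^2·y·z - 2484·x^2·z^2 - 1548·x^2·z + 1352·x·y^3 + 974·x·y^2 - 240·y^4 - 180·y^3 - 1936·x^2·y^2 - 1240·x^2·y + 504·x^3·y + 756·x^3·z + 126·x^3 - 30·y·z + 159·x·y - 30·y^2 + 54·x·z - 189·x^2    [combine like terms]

Applying distributive law to the line above:

(30·y·z - 54·x·z + 30·y^2 - 54·x·y - 10·x·y + 18·x^2 + 15·y - 27·x)·(-2·z + 7·x - 2·y)·(4·y + 6·z + 1)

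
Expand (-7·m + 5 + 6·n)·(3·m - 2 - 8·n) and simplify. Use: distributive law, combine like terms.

-21·m² + 29·m + 74·m·n - 10 - 52·n - 48·n²

(-7·m + 5 + 6·n)·(3·m - 2 - 8·n)
= -21·m² + 14·m + 56·m·n + 15·m - 10 - 40·n + 18·m·n - 12·n - 48·n²    [distributive law]
= -21·m² + 29·m + 74·m·n - 10 - 52·n - 48·n²    [combine like terms]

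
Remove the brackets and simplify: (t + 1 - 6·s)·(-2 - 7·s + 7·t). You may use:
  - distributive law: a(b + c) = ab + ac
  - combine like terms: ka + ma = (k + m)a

(t + 1 - 6·s)·(-2 - 7·s + 7·t)
= -2·t - 7·s·t + 7·t^2 - 2 - 7·s + 7·t + 12·s + 42·s^2 - 42·s·t    [distributive law]
= 5·t - 49·s·t + 7·t^2 - 2 + 5·s + 42·s^2    [combine like terms]

5·t - 49·s·t + 7·t^2 - 2 + 5·s + 42·s^2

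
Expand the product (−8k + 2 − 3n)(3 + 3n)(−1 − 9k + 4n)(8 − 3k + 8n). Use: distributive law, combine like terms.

(−8k + 2 − 3n)(3 + 3n)(−1 − 9k + 4n)(8 − 3k + 8n)
= (−24k − 24kn + 6 + 6n − 9n − 9n^2)(−1 − 9k + 4n)(8 − 3k + 8n)    [distributive law]
= (−24k − 24kn + 6 − 3n − 9n^2)(−1 − 9k + 4n)(8 − 3k + 8n)    [combine like terms]
= (24k + 216k^2 − 96kn + 24kn + 216k^2n − 96kn^2 − 6 − 54k + 24n + 3n + 27kn − 12n^2 + 9n^2 + 81kn^2 − 36n^3)(8 − 3k + 8n)    [distributive law]
= (−30k + 216k^2 − 45kn + 216k^2n − 15kn^2 − 6 + 27n − 3n^2 − 36n^3)(8 − 3k + 8n)    [combine like terms]
= −240k + 90k^2 − 240kn + 1728k^2 − 648k^3 + 1728k^2n − 360kn + 135k^2n − 360kn^2 + 1728k^2n − 648k^3n + 1728k^2n^2 − 120kn^2 + 45k^2n^2 − 120kn^3 − 48 + 18k − 48n + 216n − 81kn + 216n^2 − 24n^2 + 9kn^2 − 24n^3 − 288n^3 + 108kn^3 − 288n^4    [distributive law]
= −222k + 1818k^2 − 681kn − 648k^3 + 3591k^2n − 471kn^2 − 648k^3n + 1773k^2n^2 − 12kn^3 − 48 + 168n + 192n^2 − 312n^3 − 288n^4    [combine like terms]

−222k + 1818k^2 − 681kn − 648k^3 + 3591k^2n − 471kn^2 − 648k^3n + 1773k^2n^2 − 12kn^3 − 48 + 168n + 192n^2 − 312n^3 − 288n^4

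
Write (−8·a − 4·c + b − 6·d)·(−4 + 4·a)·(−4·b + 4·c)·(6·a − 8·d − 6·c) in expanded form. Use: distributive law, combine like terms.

−768·a^2·b + 448·a·b·d + 288·a·b·c + 768·a^2·c − 448·a·c·d − 384·a·c^2 + 768·a^3·b − 448·a^2·b·d − 288·a^2·b·c − 768·a^3·c + 448·a^2·c·d + 384·a^2·c^2 + 1216·b·c·d + 480·b·c^2 − 1088·c^2·d − 384·c^3 − 1216·a·b·c·d − 480·a·b·c^2 + 1088·a·c^2·d + 384·a·c^3 + 96·a·b^2 − 128·b^2·d − 96·b^2·c − 96·a^2·b^2 + 128·a·b^2·d + 96·a·b^2·c + 768·b·d^2 − 768·c·d^2 − 768·a·b·d^2 + 768·a·c·d^2

(−8·a − 4·c + b − 6·d)·(−4 + 4·a)·(−4·b + 4·c)·(6·a − 8·d − 6·c)
= (32·a − 32·a^2 + 16·c − 16·a·c − 4·b + 4·a·b + 24·d − 24·a·d)·(−4·b + 4·c)·(6·a − 8·d − 6·c)    [distributive law]
= (−128·a·b + 128·a·c + 128·a^2·b − 128·a^2·c − 64·b·c + 64·c^2 + 64·a·b·c − 64·a·c^2 + 16·b^2 − 16·b·c − 16·a·b^2 + 16·a·b·c − 96·b·d + 96·c·d + 96·a·b·d − 96·a·c·d)·(6·a − 8·d − 6·c)    [distributive law]
= (−128·a·b + 128·a·c + 128·a^2·b − 128·a^2·c − 80·b·c + 64·c^2 + 80·a·b·c − 64·a·c^2 + 16·b^2 − 16·a·b^2 − 96·b·d + 96·c·d + 96·a·b·d − 96·a·c·d)·(6·a − 8·d − 6·c)    [combine like terms]
= −768·a^2·b + 1024·a·b·d + 768·a·b·c + 768·a^2·c − 1024·a·c·d − 768·a·c^2 + 768·a^3·b − 1024·a^2·b·d − 768·a^2·b·c − 768·a^3·c + 1024·a^2·c·d + 768·a^2·c^2 − 480·a·b·c + 640·b·c·d + 480·b·c^2 + 384·a·c^2 − 512·c^2·d − 384·c^3 + 480·a^2·b·c − 640·a·b·c·d − 480·a·b·c^2 − 384·a^2·c^2 + 512·a·c^2·d + 384·a·c^3 + 96·a·b^2 − 128·b^2·d − 96·b^2·c − 96·a^2·b^2 + 128·a·b^2·d + 96·a·b^2·c − 576·a·b·d + 768·b·d^2 + 576·b·c·d + 576·a·c·d − 768·c·d^2 − 576·c^2·d + 576·a^2·b·d − 768·a·b·d^2 − 576·a·b·c·d − 576·a^2·c·d + 768·a·c·d^2 + 576·a·c^2·d    [distributive law]
= −768·a^2·b + 448·a·b·d + 288·a·b·c + 768·a^2·c − 448·a·c·d − 384·a·c^2 + 768·a^3·b − 448·a^2·b·d − 288·a^2·b·c − 768·a^3·c + 448·a^2·c·d + 384·a^2·c^2 + 1216·b·c·d + 480·b·c^2 − 1088·c^2·d − 384·c^3 − 1216·a·b·c·d − 480·a·b·c^2 + 1088·a·c^2·d + 384·a·c^3 + 96·a·b^2 − 128·b^2·d − 96·b^2·c − 96·a^2·b^2 + 128·a·b^2·d + 96·a·b^2·c + 768·b·d^2 − 768·c·d^2 − 768·a·b·d^2 + 768·a·c·d^2    [combine like terms]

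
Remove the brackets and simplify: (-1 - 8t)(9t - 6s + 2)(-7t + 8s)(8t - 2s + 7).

4928t³ - 8670st² + 1337t² + 3556s²t - 1850st - 96s³ + 368s² + 98t - 112s + 4032t⁴ - 8304st³ + 4896s²t² - 768s³t

(-1 - 8t)(9t - 6s + 2)(-7t + 8s)(8t - 2s + 7)
= (-9t + 6s - 2 - 72t² + 48st - 16t)(-7t + 8s)(8t - 2s + 7)    [distributive law]
= (-25t + 6s - 2 - 72t² + 48st)(-7t + 8s)(8t - 2s + 7)    [combine like terms]
= (175t² - 200st - 42st + 48s² + 14t - 16s + 504t³ - 576st² - 336st² + 384s²t)(8t - 2s + 7)    [distributive law]
= (175t² - 242st + 48s² + 14t - 16s + 504t³ - 912st² + 384s²t)(8t - 2s + 7)    [combine like terms]
= 1400t³ - 350st² + 1225t² - 1936st² + 484s²t - 1694st + 384s²t - 96s³ + 336s² + 112t² - 28st + 98t - 128st + 32s² - 112s + 4032t⁴ - 1008st³ + 3528t³ - 7296st³ + 1824s²t² - 6384st² + 3072s²t² - 768s³t + 2688s²t    [distributive law]
= 4928t³ - 8670st² + 1337t² + 3556s²t - 1850st - 96s³ + 368s² + 98t - 112s + 4032t⁴ - 8304st³ + 4896s²t² - 768s³t    [combine like terms]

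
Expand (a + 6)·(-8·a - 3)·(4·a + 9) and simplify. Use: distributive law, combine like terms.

-32·a^3 - 276·a^2 - 531·a - 162

(a + 6)·(-8·a - 3)·(4·a + 9)
= (-8·a^2 - 3·a - 48·a - 18)·(4·a + 9)    [distributive law]
= (-8·a^2 - 51·a - 18)·(4·a + 9)    [combine like terms]
= -32·a^3 - 72·a^2 - 204·a^2 - 459·a - 72·a - 162    [distributive law]
= -32·a^3 - 276·a^2 - 531·a - 162    [combine like terms]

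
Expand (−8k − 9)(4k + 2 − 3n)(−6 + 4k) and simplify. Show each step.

−16k^2 − 128k^3 + 240k − 36kn + 96k^2n + 108 − 162n

(−8k − 9)(4k + 2 − 3n)(−6 + 4k)
= (−32k^2 − 16k + 24kn − 36k − 18 + 27n)(−6 + 4k)    [distributive law]
= (−32k^2 − 52k + 24kn − 18 + 27n)(−6 + 4k)    [combine like terms]
= 192k^2 − 128k^3 + 312k − 208k^2 − 144kn + 96k^2n + 108 − 72k − 162n + 108kn    [distributive law]
= −16k^2 − 128k^3 + 240k − 36kn + 96k^2n + 108 − 162n    [combine like terms]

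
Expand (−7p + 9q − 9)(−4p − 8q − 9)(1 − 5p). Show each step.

(−7p + 9q − 9)(−4p − 8q − 9)(1 − 5p)
= (28p^2 + 56pq + 63p − 36pq − 72q^2 − 81q + 36p + 72q + 81)(1 − 5p)    [distributive law]
= (28p^2 + 20pq + 99p − 72q^2 − 9q + 81)(1 − 5p)    [combine like terms]
= 28p^2 − 140p^3 + 20pq − 100p^2q + 99p − 495p^2 − 72q^2 + 360pq^2 − 9q + 45pq + 81 − 405p    [distributive law]
= −467p^2 − 140p^3 + 65pq − 100p^2q − 306p − 72q^2 + 360pq^2 − 9q + 81    [combine like terms]

−467p^2 − 140p^3 + 65pq − 100p^2q − 306p − 72q^2 + 360pq^2 − 9q + 81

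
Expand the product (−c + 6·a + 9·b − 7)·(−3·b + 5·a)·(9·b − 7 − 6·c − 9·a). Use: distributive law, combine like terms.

189·b²·c − 147·b·c − 18·b·c² − 234·a·b·c + 245·a·c + 30·a·c² − 135·a²·c + 486·a·b² − 693·a·b + 27·a²·b + 105·a² − 270·a³ − 243·b³ + 378·b² − 147·b + 245·a

(−c + 6·a + 9·b − 7)·(−3·b + 5·a)·(9·b − 7 − 6·c − 9·a)
= (3·b·c − 5·a·c − 18·a·b + 30·a² − 27·b² + 45·a·b + 21·b − 35·a)·(9·b − 7 − 6·c − 9·a)    [distributive law]
= (3·b·c − 5·a·c + 27·a·b + 30·a² − 27·b² + 21·b − 35·a)·(9·b − 7 − 6·c − 9·a)    [combine like terms]
= 27·b²·c − 21·b·c − 18·b·c² − 27·a·b·c − 45·a·b·c + 35·a·c + 30·a·c² + 45·a²·c + 243·a·b² − 189·a·b − 162·a·b·c − 243·a²·b + 270·a²·b − 210·a² − 180·a²·c − 270·a³ − 243·b³ + 189·b² + 162·b²·c + 243·a·b² + 189·b² − 147·b − 126·b·c − 189·a·b − 315·a·b + 245·a + 210·a·c + 315·a²    [distributive law]
= 189·b²·c − 147·b·c − 18·b·c² − 234·a·b·c + 245·a·c + 30·a·c² − 135·a²·c + 486·a·b² − 693·a·b + 27·a²·b + 105·a² − 270·a³ − 243·b³ + 378·b² − 147·b + 245·a    [combine like terms]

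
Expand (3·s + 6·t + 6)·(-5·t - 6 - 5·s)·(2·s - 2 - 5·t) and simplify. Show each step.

-15·s^2·t + 198·s·t + 165·s·t^2 - 66·s^2 + 24·s - 30·s^3 + 390·t^2 + 150·t^3 + 312·t + 72

(3·s + 6·t + 6)·(-5·t - 6 - 5·s)·(2·s - 2 - 5·t)
= (-15·s·t - 18·s - 15·s^2 - 30·t^2 - 36·t - 30·s·t - 30·t - 36 - 30·s)·(2·s - 2 - 5·t)    [distributive law]
= (-45·s·t - 48·s - 15·s^2 - 30·t^2 - 66·t - 36)·(2·s - 2 - 5·t)    [combine like terms]
= -90·s^2·t + 90·s·t + 225·s·t^2 - 96·s^2 + 96·s + 240·s·t - 30·s^3 + 30·s^2 + 75·s^2·t - 60·s·t^2 + 60·t^2 + 150·t^3 - 132·s·t + 132·t + 330·t^2 - 72·s + 72 + 180·t    [distributive law]
= -15·s^2·t + 198·s·t + 165·s·t^2 - 66·s^2 + 24·s - 30·s^3 + 390·t^2 + 150·t^3 + 312·t + 72    [combine like terms]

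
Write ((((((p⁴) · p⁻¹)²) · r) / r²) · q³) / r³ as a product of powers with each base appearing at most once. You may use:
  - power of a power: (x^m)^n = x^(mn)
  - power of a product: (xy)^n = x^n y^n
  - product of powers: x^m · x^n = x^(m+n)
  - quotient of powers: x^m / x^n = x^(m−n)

((((((p⁴) · p⁻¹)²) · r) / r²) · q³) / r³
= ((((((p⁴)²) · ((p⁻¹)²)) · r) / r²) · q³) / r³    [power of a product]
= (((((p⁸) · ((p⁻¹)²)) · r) / r²) · q³) / r³    [power of a power]
= ((((p⁸ · p⁻²) · r) / r²) · q³) / r³    [power of a power]
= (((p⁶ · r) / r²) · q³) / r³    [product of powers]
= p⁶q³r⁻⁴    [quotient of powers; product of powers]

p⁶q³r⁻⁴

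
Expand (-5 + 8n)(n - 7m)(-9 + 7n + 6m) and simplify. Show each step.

45n - 107n² + 719mn - 315m + 210m² + 56n³ - 344mn² - 336m²n

(-5 + 8n)(n - 7m)(-9 + 7n + 6m)
= (-5n + 35m + 8n² - 56mn)(-9 + 7n + 6m)    [distributive law]
= 45n - 35n² - 30mn - 315m + 245mn + 210m² - 72n² + 56n³ + 48mn² + 504mn - 392mn² - 336m²n    [distributive law]
= 45n - 107n² + 719mn - 315m + 210m² + 56n³ - 344mn² - 336m²n    [combine like terms]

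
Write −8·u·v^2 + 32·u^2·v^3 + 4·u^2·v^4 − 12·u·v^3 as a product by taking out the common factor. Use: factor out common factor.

4·u·v^2(−2 + 8·u·v + u·v^2 − 3·v)

−8·u·v^2 + 32·u^2·v^3 + 4·u^2·v^4 − 12·u·v^3
= 4(−2·u·v^2 + 8·u^2·v^3 + u^2·v^4 − 3·u·v^3)    [factor out 4]
= 4·u·v^2(−2 + 8·u·v + u·v^2 − 3·v)    [factor out u·v^2]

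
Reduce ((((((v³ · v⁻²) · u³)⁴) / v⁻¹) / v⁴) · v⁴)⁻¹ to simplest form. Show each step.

((((((v³ · v⁻²) · u³)⁴) / v⁻¹) / v⁴) · v⁴)⁻¹
= ((((((v³ · v⁻²) · u³)⁴) / v⁻¹) / v⁴)⁻¹) · ((v⁴)⁻¹)    [power of a product]
= ((((((v³ · v⁻²) · u³)⁴) / v⁻¹)⁻¹) / ((v⁴)⁻¹)) · ((v⁴)⁻¹)    [power of a quotient]
= ((((((v³ · v⁻²) · u³)⁴)⁻¹) / ((v⁻¹)⁻¹)) / ((v⁴)⁻¹)) · ((v⁴)⁻¹)    [power of a quotient]
= (((((v³ · v⁻²) · u³)⁻⁴) / ((v⁻¹)⁻¹)) / ((v⁴)⁻¹)) · ((v⁴)⁻¹)    [power of a power]
= (((((v³ · v⁻²)⁻⁴) · ((u³)⁻⁴)) / ((v⁻¹)⁻¹)) / ((v⁴)⁻¹)) · ((v⁴)⁻¹)    [power of a product]
= ((((((v³)⁻⁴) · ((v⁻²)⁻⁴)) · ((u³)⁻⁴)) / ((v⁻¹)⁻¹)) / ((v⁴)⁻¹)) · ((v⁴)⁻¹)    [power of a product]
= ((((v⁻¹² · ((v⁻²)⁻⁴)) · ((u³)⁻⁴)) / ((v⁻¹)⁻¹)) / ((v⁴)⁻¹)) · ((v⁴)⁻¹)    [power of a power]
= ((((v⁻¹² · v⁸) · ((u³)⁻⁴)) / ((v⁻¹)⁻¹)) / ((v⁴)⁻¹)) · ((v⁴)⁻¹)    [power of a power]
= (((v⁻⁴ · ((u³)⁻⁴)) / ((v⁻¹)⁻¹)) / ((v⁴)⁻¹)) · ((v⁴)⁻¹)    [product of powers]
= (((v⁻⁴ · u⁻¹²) / ((v⁻¹)⁻¹)) / ((v⁴)⁻¹)) · ((v⁴)⁻¹)    [power of a power]
= (((v⁻⁴ · u⁻¹²) / v) / ((v⁴)⁻¹)) · ((v⁴)⁻¹)    [power of a power]
= (((v⁻⁴ · u⁻¹²) / v) / v⁻⁴) · ((v⁴)⁻¹)    [power of a power]
= (((v⁻⁴ · u⁻¹²) / v) / v⁻⁴) · v⁻⁴    [power of a power]
= u⁻¹²v⁻⁵    [quotient of powers; product of powers]

u⁻¹²v⁻⁵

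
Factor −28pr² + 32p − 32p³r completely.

−28pr² + 32p − 32p³r
= 4(−7pr² + 8p − 8p³r)    [factor out 4]
= 4p(−7r² + 8 − 8p²r)    [factor out p]

4p(−7r² + 8 − 8p²r)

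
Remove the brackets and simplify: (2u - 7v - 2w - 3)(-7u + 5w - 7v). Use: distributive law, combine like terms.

-14u^2 + 24uw + 35uv - 21vw + 49v^2 - 10w^2 + 21u - 15w + 21v

(2u - 7v - 2w - 3)(-7u + 5w - 7v)
= -14u^2 + 10uw - 14uv + 49uv - 35vw + 49v^2 + 14uw - 10w^2 + 14vw + 21u - 15w + 21v    [distributive law]
= -14u^2 + 24uw + 35uv - 21vw + 49v^2 - 10w^2 + 21u - 15w + 21v    [combine like terms]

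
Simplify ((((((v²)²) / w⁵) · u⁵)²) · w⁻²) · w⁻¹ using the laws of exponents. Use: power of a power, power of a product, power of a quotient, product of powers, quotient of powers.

((((((v²)²) / w⁵) · u⁵)²) · w⁻²) · w⁻¹
= ((((((v²)²) / w⁵)²) · ((u⁵)²)) · w⁻²) · w⁻¹    [power of a product]
= ((((((v²)²)²) / ((w⁵)²)) · ((u⁵)²)) · w⁻²) · w⁻¹    [power of a quotient]
= (((((v²)⁴) / ((w⁵)²)) · ((u⁵)²)) · w⁻²) · w⁻¹    [power of a power]
= ((((v⁸) / ((w⁵)²)) · ((u⁵)²)) · w⁻²) · w⁻¹    [power of a power]
= (((v⁸ / w¹⁰) · ((u⁵)²)) · w⁻²) · w⁻¹    [power of a power]
= (((v⁸ / w¹⁰) · u¹⁰) · w⁻²) · w⁻¹    [power of a power]
= u¹⁰v⁸w⁻¹³    [quotient of powers; product of powers]

u¹⁰v⁸w⁻¹³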